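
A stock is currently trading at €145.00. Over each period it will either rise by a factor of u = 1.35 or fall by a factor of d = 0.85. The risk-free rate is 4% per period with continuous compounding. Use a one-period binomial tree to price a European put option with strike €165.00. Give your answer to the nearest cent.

€24.80

Risk-neutral probability p = (e^0.04 − 0.85)/(1.35 − 0.85) = 0.1908/0.5000 = 0.3816
Terminal stock prices: S_u = 195.8, S_d = 123.2
Terminal payoffs (K − S): max(-30.75, 0) = 0, max(41.75, 0) = 41.75
Node 0 (S = 145): V_0 = e^(−0.04)·[0.3816·0.0000 + 0.6184·41.7500] = 24.8050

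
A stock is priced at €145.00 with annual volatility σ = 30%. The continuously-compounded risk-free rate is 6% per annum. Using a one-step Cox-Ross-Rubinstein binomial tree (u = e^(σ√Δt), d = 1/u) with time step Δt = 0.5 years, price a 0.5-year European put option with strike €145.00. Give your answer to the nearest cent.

CRR parameters: u = e^(σ√Δt) = e^(0.3·√0.5) = 1.2363, d = 1/u = 0.8089
Per-period rate: rΔt = 0.06·0.5 = 0.03, so R = e^0.03 = 1.0305
Risk-neutral probability p = (e^0.03 − 0.8089)/(1.2363 − 0.8089) = 0.2216/0.4275 = 0.5184
Terminal stock prices: S_u = 179.3, S_d = 117.3
Terminal payoffs (K − S): max(-34.27, 0) = 0, max(27.72, 0) = 27.72
Node 0 (S = 145): V_0 = e^(−0.03)·[0.5184·0.0000 + 0.4816·27.7156] = 12.9530

€12.95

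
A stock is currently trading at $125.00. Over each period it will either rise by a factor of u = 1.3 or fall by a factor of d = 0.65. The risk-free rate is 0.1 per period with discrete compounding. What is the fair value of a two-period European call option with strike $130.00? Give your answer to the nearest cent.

Risk-neutral probability p = (1 + 0.1 − 0.65)/(1.3 − 0.65) = 0.4500/0.6500 = 0.6923
Terminal stock prices: S_uu = 211.3, S_ud = 105.6, S_dd = 52.81
Terminal payoffs (S − K): max(81.25, 0) = 81.25, max(-24.38, 0) = 0, max(-77.19, 0) = 0
Node u (S = 162.5): V_u = 1/1.1·[0.6923·81.2500 + 0.3077·0.0000] = 51.1364
Node d (S = 81.25): V_d = 1/1.1·[0.6923·0.0000 + 0.3077·0.0000] = 0.0000
Node 0 (S = 125): V_0 = 1/1.1·[0.6923·51.1364 + 0.3077·0.0000] = 32.1837

$32.18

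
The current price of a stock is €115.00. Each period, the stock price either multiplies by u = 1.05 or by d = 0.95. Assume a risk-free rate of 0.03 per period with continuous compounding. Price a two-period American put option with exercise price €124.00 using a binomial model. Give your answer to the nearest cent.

€9.00

Risk-neutral probability p = (e^0.03 − 0.95)/(1.05 − 0.95) = 0.0805/0.1000 = 0.8045
Terminal stock prices: S_uu = 126.8, S_ud = 114.7, S_dd = 103.8
Terminal payoffs (K − S): max(-2.788, 0) = 0, max(9.288, 0) = 9.288, max(20.21, 0) = 20.21
Node u (S = 120.8): continuation = e^(−0.03)·[0.8045·0.0000 + 0.1955·9.2875] = 1.7616; exercise value = 3.2500 > continuation, so V_u = 3.2500 (exercise)
Node d (S = 109.2): continuation = e^(−0.03)·[0.8045·9.2875 + 0.1955·20.2125] = 11.0852; exercise value = 14.7500 > continuation, so V_d = 14.7500 (exercise)
Node 0 (S = 115): continuation = e^(−0.03)·[0.8045·3.2500 + 0.1955·14.7500] = 5.3352; exercise value = 9.0000 > continuation, so V_0 = 9.0000 (exercise)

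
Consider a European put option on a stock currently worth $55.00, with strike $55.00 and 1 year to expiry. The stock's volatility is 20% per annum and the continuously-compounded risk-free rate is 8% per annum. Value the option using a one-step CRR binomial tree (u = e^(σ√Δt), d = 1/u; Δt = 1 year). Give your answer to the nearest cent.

$3.16

CRR parameters: u = e^(σ√Δt) = e^(0.2·√1) = 1.2214, d = 1/u = 0.8187
Per-period rate: rΔt = 0.08·1 = 0.08, so R = e^0.08 = 1.0833
Risk-neutral probability p = (e^0.08 − 0.8187)/(1.2214 − 0.8187) = 0.2646/0.4027 = 0.6570
Terminal stock prices: S_u = 67.18, S_d = 45.03
Terminal payoffs (K − S): max(-12.18, 0) = 0, max(9.97, 0) = 9.97
Node 0 (S = 55): V_0 = e^(−0.08)·[0.6570·0.0000 + 0.3430·9.9698] = 3.1567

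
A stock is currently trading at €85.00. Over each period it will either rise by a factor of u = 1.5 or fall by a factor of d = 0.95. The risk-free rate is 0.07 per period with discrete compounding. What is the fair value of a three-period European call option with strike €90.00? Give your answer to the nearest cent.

Risk-neutral probability p = (1 + 0.07 − 0.95)/(1.5 − 0.95) = 0.1200/0.5500 = 0.2182
Terminal stock prices: S_uuu = 286.9, S_uud = 181.7, S_udd = 115.1, S_ddd = 72.88
Terminal payoffs (S − K): max(196.9, 0) = 196.9, max(91.69, 0) = 91.69, max(25.07, 0) = 25.07, max(-17.12, 0) = 0
Node uu (S = 191.2): V_uu = 1/1.07·[0.2182·196.8750 + 0.7818·91.6875] = 107.1379
Node ud (S = 121.1): V_ud = 1/1.07·[0.2182·91.6875 + 0.7818·25.0687] = 37.0129
Node dd (S = 76.71): V_dd = 1/1.07·[0.2182·25.0687 + 0.7818·0.0000] = 5.1117
Node u (S = 127.5): V_u = 1/1.07·[0.2182·107.1379 + 0.7818·37.0129] = 48.8905
Node d (S = 80.75): V_d = 1/1.07·[0.2182·37.0129 + 0.7818·5.1117] = 11.2822
Node 0 (S = 85): V_0 = 1/1.07·[0.2182·48.8905 + 0.7818·11.2822] = 18.2128

€18.21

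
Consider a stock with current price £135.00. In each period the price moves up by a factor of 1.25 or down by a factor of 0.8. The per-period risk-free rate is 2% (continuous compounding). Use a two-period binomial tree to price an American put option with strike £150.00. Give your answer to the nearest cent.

£24.62

Risk-neutral probability p = (e^0.02 − 0.8)/(1.25 − 0.8) = 0.2202/0.4500 = 0.4893
Terminal stock prices: S_uu = 210.9, S_ud = 135, S_dd = 86.4
Terminal payoffs (K − S): max(-60.94, 0) = 0, max(15, 0) = 15, max(63.6, 0) = 63.6
Node u (S = 168.8): continuation = e^(−0.02)·[0.4893·0.0000 + 0.5107·15.0000] = 7.5083; exercise value = 0.0000 ≤ continuation, so V_u = 7.5083
Node d (S = 108): continuation = e^(−0.02)·[0.4893·15.0000 + 0.5107·63.6000] = 39.0298; exercise value = 42.0000 > continuation, so V_d = 42.0000 (exercise)
Node 0 (S = 135): continuation = e^(−0.02)·[0.4893·7.5083 + 0.5107·42.0000] = 24.6245; exercise value = 15.0000 ≤ continuation, so V_0 = 24.6245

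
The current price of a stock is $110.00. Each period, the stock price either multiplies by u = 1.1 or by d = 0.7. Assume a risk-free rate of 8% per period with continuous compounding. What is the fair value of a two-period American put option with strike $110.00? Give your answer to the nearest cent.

$2.14

Risk-neutral probability p = (e^0.08 − 0.7)/(1.1 − 0.7) = 0.3833/0.4000 = 0.9582
Terminal stock prices: S_uu = 133.1, S_ud = 84.7, S_dd = 53.9
Terminal payoffs (K − S): max(-23.1, 0) = 0, max(25.3, 0) = 25.3, max(56.1, 0) = 56.1
Node u (S = 121): continuation = e^(−0.08)·[0.9582·0.0000 + 0.0418·25.3000] = 0.9758; exercise value = 0.0000 ≤ continuation, so V_u = 0.9758
Node d (S = 77): continuation = e^(−0.08)·[0.9582·25.3000 + 0.0418·56.1000] = 24.5428; exercise value = 33.0000 > continuation, so V_d = 33.0000 (exercise)
Node 0 (S = 110): continuation = e^(−0.08)·[0.9582·0.9758 + 0.0418·33.0000] = 2.1360; exercise value = 0.0000 ≤ continuation, so V_0 = 2.1360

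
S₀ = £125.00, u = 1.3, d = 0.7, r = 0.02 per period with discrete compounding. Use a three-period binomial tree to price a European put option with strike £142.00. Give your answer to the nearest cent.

Risk-neutral probability p = (1 + 0.02 − 0.7)/(1.3 − 0.7) = 0.3200/0.6000 = 0.5333
Terminal stock prices: S_uuu = 274.6, S_uud = 147.9, S_udd = 79.62, S_ddd = 42.87
Terminal payoffs (K − S): max(-132.6, 0) = 0, max(-5.875, 0) = 0, max(62.38, 0) = 62.38, max(99.12, 0) = 99.12
Node uu (S = 211.3): V_uu = 1/1.02·[0.5333·0.0000 + 0.4667·0.0000] = 0.0000
Node ud (S = 113.7): V_ud = 1/1.02·[0.5333·0.0000 + 0.4667·62.3750] = 28.5376
Node dd (S = 61.25): V_dd = 1/1.02·[0.5333·62.3750 + 0.4667·99.1250] = 77.9657
Node u (S = 162.5): V_u = 1/1.02·[0.5333·0.0000 + 0.4667·28.5376] = 13.0564
Node d (S = 87.5): V_d = 1/1.02·[0.5333·28.5376 + 0.4667·77.9657] = 50.5922
Node 0 (S = 125): V_0 = 1/1.02·[0.5333·13.0564 + 0.4667·50.5922] = 29.9736

£29.97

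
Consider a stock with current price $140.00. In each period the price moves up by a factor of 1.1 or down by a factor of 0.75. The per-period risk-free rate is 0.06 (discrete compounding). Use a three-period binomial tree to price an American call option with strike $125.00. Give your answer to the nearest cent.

Risk-neutral probability p = (1 + 0.06 − 0.75)/(1.1 − 0.75) = 0.3100/0.3500 = 0.8857
Terminal stock prices: S_uuu = 186.3, S_uud = 127.1, S_udd = 86.62, S_ddd = 59.06
Terminal payoffs (S − K): max(61.34, 0) = 61.34, max(2.05, 0) = 2.05, max(-38.38, 0) = 0, max(-65.94, 0) = 0
Node uu (S = 169.4): continuation = 1/1.06·[0.8857·61.3400 + 0.1143·2.0500] = 51.4755; exercise value = 44.4000 ≤ continuation, so V_uu = 51.4755
Node ud (S = 115.5): continuation = 1/1.06·[0.8857·2.0500 + 0.1143·0.0000] = 1.7129; exercise value = 0.0000 ≤ continuation, so V_ud = 1.7129
Node dd (S = 78.75): continuation = 1/1.06·[0.8857·0.0000 + 0.1143·0.0000] = 0.0000; exercise value = 0.0000 ≤ continuation, so V_dd = 0.0000
Node u (S = 154): continuation = 1/1.06·[0.8857·51.4755 + 0.1143·1.7129] = 43.1965; exercise value = 29.0000 ≤ continuation, so V_u = 43.1965
Node d (S = 105): continuation = 1/1.06·[0.8857·1.7129 + 0.1143·0.0000] = 1.4313; exercise value = 0.0000 ≤ continuation, so V_d = 1.4313
Node 0 (S = 140): continuation = 1/1.06·[0.8857·43.1965 + 0.1143·1.4313] = 36.2485; exercise value = 15.0000 ≤ continuation, so V_0 = 36.2485

$36.25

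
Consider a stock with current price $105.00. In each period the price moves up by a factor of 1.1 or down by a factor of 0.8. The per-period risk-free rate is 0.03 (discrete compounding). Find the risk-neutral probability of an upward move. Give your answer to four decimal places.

p = 0.7667

Risk-neutral probability p = (1 + 0.03 − 0.8)/(1.1 − 0.8) = 0.2300/0.3000 = 0.7667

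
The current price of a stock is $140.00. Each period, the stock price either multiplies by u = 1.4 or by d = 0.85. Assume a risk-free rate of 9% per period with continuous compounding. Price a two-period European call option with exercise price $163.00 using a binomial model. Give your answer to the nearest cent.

$19.82

Risk-neutral probability p = (e^0.09 − 0.85)/(1.4 − 0.85) = 0.2442/0.5500 = 0.4440
Terminal stock prices: S_uu = 274.4, S_ud = 166.6, S_dd = 101.1
Terminal payoffs (S − K): max(111.4, 0) = 111.4, max(3.6, 0) = 3.6, max(-61.85, 0) = 0
Node u (S = 196): V_u = e^(−0.09)·[0.4440·111.4000 + 0.5560·3.6000] = 47.0292
Node d (S = 119): V_d = e^(−0.09)·[0.4440·3.6000 + 0.5560·0.0000] = 1.4607
Node 0 (S = 140): V_0 = e^(−0.09)·[0.4440·47.0292 + 0.5560·1.4607] = 19.8241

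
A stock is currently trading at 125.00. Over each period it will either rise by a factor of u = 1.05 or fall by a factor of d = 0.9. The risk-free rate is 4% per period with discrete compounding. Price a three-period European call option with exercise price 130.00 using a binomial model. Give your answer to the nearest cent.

10.63

Risk-neutral probability p = (1 + 0.04 − 0.9)/(1.05 − 0.9) = 0.1400/0.1500 = 0.9333
Terminal stock prices: S_uuu = 144.7, S_uud = 124, S_udd = 106.3, S_ddd = 91.13
Terminal payoffs (S − K): max(14.7, 0) = 14.7, max(-5.969, 0) = 0, max(-23.69, 0) = 0, max(-38.87, 0) = 0
Node uu (S = 137.8): V_uu = 1/1.04·[0.9333·14.7031 + 0.0667·0.0000] = 13.1951
Node ud (S = 118.1): V_ud = 1/1.04·[0.9333·0.0000 + 0.0667·0.0000] = 0.0000
Node dd (S = 101.2): V_dd = 1/1.04·[0.9333·0.0000 + 0.0667·0.0000] = 0.0000
Node u (S = 131.2): V_u = 1/1.04·[0.9333·13.1951 + 0.0667·0.0000] = 11.8418
Node d (S = 112.5): V_d = 1/1.04·[0.9333·0.0000 + 0.0667·0.0000] = 0.0000
Node 0 (S = 125): V_0 = 1/1.04·[0.9333·11.8418 + 0.0667·0.0000] = 10.6272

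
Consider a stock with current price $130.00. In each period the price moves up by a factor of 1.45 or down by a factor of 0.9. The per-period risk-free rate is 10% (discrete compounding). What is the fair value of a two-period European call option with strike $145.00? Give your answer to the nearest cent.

$23.45

Risk-neutral probability p = (1 + 0.1 − 0.9)/(1.45 − 0.9) = 0.2000/0.5500 = 0.3636
Terminal stock prices: S_uu = 273.3, S_ud = 169.7, S_dd = 105.3
Terminal payoffs (S − K): max(128.3, 0) = 128.3, max(24.65, 0) = 24.65, max(-39.7, 0) = 0
Node u (S = 188.5): V_u = 1/1.1·[0.3636·128.3250 + 0.6364·24.6500] = 56.6818
Node d (S = 117): V_d = 1/1.1·[0.3636·24.6500 + 0.6364·0.0000] = 8.1488
Node 0 (S = 130): V_0 = 1/1.1·[0.3636·56.6818 + 0.6364·8.1488] = 23.4520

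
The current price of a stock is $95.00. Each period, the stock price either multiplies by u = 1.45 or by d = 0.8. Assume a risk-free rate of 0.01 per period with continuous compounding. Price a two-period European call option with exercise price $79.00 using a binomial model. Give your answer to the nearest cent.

Risk-neutral probability p = (e^0.01 − 0.8)/(1.45 − 0.8) = 0.2101/0.6500 = 0.3232
Terminal stock prices: S_uu = 199.7, S_ud = 110.2, S_dd = 60.8
Terminal payoffs (S − K): max(120.7, 0) = 120.7, max(31.2, 0) = 31.2, max(-18.2, 0) = 0
Node u (S = 137.8): V_u = e^(−0.01)·[0.3232·120.7375 + 0.6768·31.2000] = 59.5361
Node d (S = 76): V_d = e^(−0.01)·[0.3232·31.2000 + 0.6768·0.0000] = 9.9821
Node 0 (S = 95): V_0 = e^(−0.01)·[0.3232·59.5361 + 0.6768·9.9821] = 25.7370

$25.74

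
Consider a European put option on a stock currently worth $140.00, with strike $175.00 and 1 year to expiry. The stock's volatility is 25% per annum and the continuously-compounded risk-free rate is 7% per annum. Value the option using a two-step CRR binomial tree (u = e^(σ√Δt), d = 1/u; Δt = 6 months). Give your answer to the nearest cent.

$30.20

CRR parameters: u = e^(σ√Δt) = e^(0.25·√0.5) = 1.1934, d = 1/u = 0.8380
Per-period rate: rΔt = 0.07·0.5 = 0.035, so R = e^0.035 = 1.0356
Risk-neutral probability p = (e^0.035 − 0.8380)/(1.1934 − 0.8380) = 0.1977/0.3554 = 0.5561
Terminal stock prices: S_uu = 199.4, S_ud = 140, S_dd = 98.31
Terminal payoffs (K − S): max(-24.38, 0) = 0, max(35, 0) = 35, max(76.69, 0) = 76.69
Node u (S = 167.1): V_u = e^(−0.035)·[0.5561·0.0000 + 0.4439·35.0000] = 15.0006
Node d (S = 117.3): V_d = e^(−0.035)·[0.5561·35.0000 + 0.4439·76.6936] = 51.6656
Node 0 (S = 140): V_0 = e^(−0.035)·[0.5561·15.0006 + 0.4439·51.6656] = 30.1988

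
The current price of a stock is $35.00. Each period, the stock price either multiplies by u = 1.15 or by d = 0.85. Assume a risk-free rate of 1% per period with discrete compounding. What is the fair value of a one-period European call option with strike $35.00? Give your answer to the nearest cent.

Risk-neutral probability p = (1 + 0.01 − 0.85)/(1.15 − 0.85) = 0.1600/0.3000 = 0.5333
Terminal stock prices: S_u = 40.25, S_d = 29.75
Terminal payoffs (S − K): max(5.25, 0) = 5.25, max(-5.25, 0) = 0
Node 0 (S = 35): V_0 = 1/1.01·[0.5333·5.2500 + 0.4667·0.0000] = 2.7723

$2.77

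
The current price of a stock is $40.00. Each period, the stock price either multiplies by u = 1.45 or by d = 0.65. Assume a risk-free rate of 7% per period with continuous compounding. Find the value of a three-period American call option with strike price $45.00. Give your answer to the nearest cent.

Risk-neutral probability p = (e^0.07 − 0.65)/(1.45 − 0.65) = 0.4225/0.8000 = 0.5281
Terminal stock prices: S_uuu = 121.9, S_uud = 54.66, S_udd = 24.51, S_ddd = 10.98
Terminal payoffs (S − K): max(76.94, 0) = 76.94, max(9.665, 0) = 9.665, max(-20.49, 0) = 0, max(-34.02, 0) = 0
Node uu (S = 84.1): continuation = e^(−0.07)·[0.5281·76.9450 + 0.4719·9.6650] = 42.1423; exercise value = 39.1000 ≤ continuation, so V_uu = 42.1423
Node ud (S = 37.7): continuation = e^(−0.07)·[0.5281·9.6650 + 0.4719·0.0000] = 4.7593; exercise value = 0.0000 ≤ continuation, so V_ud = 4.7593
Node dd (S = 16.9): continuation = e^(−0.07)·[0.5281·0.0000 + 0.4719·0.0000] = 0.0000; exercise value = 0.0000 ≤ continuation, so V_dd = 0.0000
Node u (S = 58): continuation = e^(−0.07)·[0.5281·42.1423 + 0.4719·4.7593] = 22.8461; exercise value = 13.0000 ≤ continuation, so V_u = 22.8461
Node d (S = 26): continuation = e^(−0.07)·[0.5281·4.7593 + 0.4719·0.0000] = 2.3436; exercise value = 0.0000 ≤ continuation, so V_d = 2.3436
Node 0 (S = 40): continuation = e^(−0.07)·[0.5281·22.8461 + 0.4719·2.3436] = 12.2812; exercise value = 0.0000 ≤ continuation, so V_0 = 12.2812

$12.28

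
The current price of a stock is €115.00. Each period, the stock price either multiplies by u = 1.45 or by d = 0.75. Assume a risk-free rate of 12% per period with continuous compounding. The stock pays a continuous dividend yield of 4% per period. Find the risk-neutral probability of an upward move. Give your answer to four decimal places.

Per-period risk-free factor R = e^0.12 = 1.1275; dividend-adjusted growth = e^(0.12−0.04) = 1.0833.
Risk-neutral probability p = (1.0833 − 0.75)/(1.45 − 0.75) = 0.3333/0.7000 = 0.4761

p = 0.4761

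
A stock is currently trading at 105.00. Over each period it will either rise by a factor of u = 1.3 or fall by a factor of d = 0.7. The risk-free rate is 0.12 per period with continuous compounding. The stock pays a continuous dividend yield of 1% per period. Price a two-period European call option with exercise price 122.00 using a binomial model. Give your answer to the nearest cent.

21.00

Per-period risk-free factor R = e^0.12 = 1.1275; dividend-adjusted growth = e^(0.12−0.01) = 1.1163.
Risk-neutral probability p = (1.1163 − 0.7)/(1.3 − 0.7) = 0.4163/0.6000 = 0.6938
Terminal stock prices: S_uu = 177.5, S_ud = 95.55, S_dd = 51.45
Terminal payoffs (S − K): max(55.45, 0) = 55.45, max(-26.45, 0) = 0, max(-70.55, 0) = 0
Node u (S = 136.5): V_u = e^(−0.12)·[0.6938·55.4500 + 0.3062·0.0000] = 34.1207
Node d (S = 73.5): V_d = e^(−0.12)·[0.6938·0.0000 + 0.3062·0.0000] = 0.0000
Node 0 (S = 105): V_0 = e^(−0.12)·[0.6938·34.1207 + 0.3062·0.0000] = 20.9959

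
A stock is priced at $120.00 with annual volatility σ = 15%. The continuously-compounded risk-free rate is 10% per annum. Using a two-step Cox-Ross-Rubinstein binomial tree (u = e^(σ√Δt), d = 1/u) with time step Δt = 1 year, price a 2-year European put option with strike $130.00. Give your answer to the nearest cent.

CRR parameters: u = e^(σ√Δt) = e^(0.15·√1) = 1.1618, d = 1/u = 0.8607
Per-period rate: rΔt = 0.1·1 = 0.1, so R = e^0.1 = 1.1052
Risk-neutral probability p = (e^0.1 − 0.8607)/(1.1618 − 0.8607) = 0.2445/0.3011 = 0.8118
Terminal stock prices: S_uu = 162, S_ud = 120, S_dd = 88.9
Terminal payoffs (K − S): max(-31.98, 0) = 0, max(10, 0) = 10, max(41.1, 0) = 41.1
Node u (S = 139.4): V_u = e^(−0.1)·[0.8118·0.0000 + 0.1882·10.0000] = 1.7026
Node d (S = 103.3): V_d = e^(−0.1)·[0.8118·10.0000 + 0.1882·41.1018] = 14.3439
Node 0 (S = 120): V_0 = e^(−0.1)·[0.8118·1.7026 + 0.1882·14.3439] = 3.6930

$3.69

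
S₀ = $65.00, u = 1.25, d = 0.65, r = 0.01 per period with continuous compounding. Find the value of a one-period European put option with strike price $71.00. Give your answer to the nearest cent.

$11.38

Risk-neutral probability p = (e^0.01 − 0.65)/(1.25 − 0.65) = 0.3601/0.6000 = 0.6001
Terminal stock prices: S_u = 81.25, S_d = 42.25
Terminal payoffs (K − S): max(-10.25, 0) = 0, max(28.75, 0) = 28.75
Node 0 (S = 65): V_0 = e^(−0.01)·[0.6001·0.0000 + 0.3999·28.7500] = 11.3832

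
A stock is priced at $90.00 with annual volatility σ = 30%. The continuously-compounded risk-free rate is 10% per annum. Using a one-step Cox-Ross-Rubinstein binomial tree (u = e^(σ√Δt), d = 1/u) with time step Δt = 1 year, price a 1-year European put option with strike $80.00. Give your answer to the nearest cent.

CRR parameters: u = e^(σ√Δt) = e^(0.3·√1) = 1.3499, d = 1/u = 0.7408
Per-period rate: rΔt = 0.1·1 = 0.1, so R = e^0.1 = 1.1052
Risk-neutral probability p = (e^0.1 − 0.7408)/(1.3499 − 0.7408) = 0.3644/0.6090 = 0.5982
Terminal stock prices: S_u = 121.5, S_d = 66.67
Terminal payoffs (K − S): max(-41.49, 0) = 0, max(13.33, 0) = 13.33
Node 0 (S = 90): V_0 = e^(−0.1)·[0.5982·0.0000 + 0.4018·13.3264] = 4.8445

$4.84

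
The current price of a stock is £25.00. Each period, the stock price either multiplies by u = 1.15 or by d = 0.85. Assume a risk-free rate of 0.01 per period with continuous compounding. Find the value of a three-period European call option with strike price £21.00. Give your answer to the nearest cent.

£5.25

Risk-neutral probability p = (e^0.01 − 0.85)/(1.15 − 0.85) = 0.1601/0.3000 = 0.5335
Terminal stock prices: S_uuu = 38.02, S_uud = 28.1, S_udd = 20.77, S_ddd = 15.35
Terminal payoffs (S − K): max(17.02, 0) = 17.02, max(7.103, 0) = 7.103, max(-0.2281, 0) = 0, max(-5.647, 0) = 0
Node uu (S = 33.06): V_uu = e^(−0.01)·[0.5335·17.0219 + 0.4665·7.1031] = 12.2715
Node ud (S = 24.44): V_ud = e^(−0.01)·[0.5335·7.1031 + 0.4665·0.0000] = 3.7518
Node dd (S = 18.06): V_dd = e^(−0.01)·[0.5335·0.0000 + 0.4665·0.0000] = 0.0000
Node u (S = 28.75): V_u = e^(−0.01)·[0.5335·12.2715 + 0.4665·3.7518] = 8.2145
Node d (S = 21.25): V_d = e^(−0.01)·[0.5335·3.7518 + 0.4665·0.0000] = 1.9817
Node 0 (S = 25): V_0 = e^(−0.01)·[0.5335·8.2145 + 0.4665·1.9817] = 5.2541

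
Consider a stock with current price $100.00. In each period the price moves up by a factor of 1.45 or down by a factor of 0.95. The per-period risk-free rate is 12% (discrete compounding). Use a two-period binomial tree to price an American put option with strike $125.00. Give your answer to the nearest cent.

$25.00

Risk-neutral probability p = (1 + 0.12 − 0.95)/(1.45 − 0.95) = 0.1700/0.5000 = 0.3400
Terminal stock prices: S_uu = 210.2, S_ud = 137.8, S_dd = 90.25
Terminal payoffs (K − S): max(-85.25, 0) = 0, max(-12.75, 0) = 0, max(34.75, 0) = 34.75
Node u (S = 145): continuation = 1/1.12·[0.3400·0.0000 + 0.6600·0.0000] = 0.0000; exercise value = 0.0000 ≤ continuation, so V_u = 0.0000
Node d (S = 95): continuation = 1/1.12·[0.3400·0.0000 + 0.6600·34.7500] = 20.4777; exercise value = 30.0000 > continuation, so V_d = 30.0000 (exercise)
Node 0 (S = 100): continuation = 1/1.12·[0.3400·0.0000 + 0.6600·30.0000] = 17.6786; exercise value = 25.0000 > continuation, so V_0 = 25.0000 (exercise)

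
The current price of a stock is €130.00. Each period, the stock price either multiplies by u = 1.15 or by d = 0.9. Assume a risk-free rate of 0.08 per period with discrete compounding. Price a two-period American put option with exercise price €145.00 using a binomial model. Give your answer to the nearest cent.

€15.00

Risk-neutral probability p = (1 + 0.08 − 0.9)/(1.15 − 0.9) = 0.1800/0.2500 = 0.7200
Terminal stock prices: S_uu = 171.9, S_ud = 134.6, S_dd = 105.3
Terminal payoffs (K − S): max(-26.92, 0) = 0, max(10.45, 0) = 10.45, max(39.7, 0) = 39.7
Node u (S = 149.5): continuation = 1/1.08·[0.7200·0.0000 + 0.2800·10.4500] = 2.7093; exercise value = 0.0000 ≤ continuation, so V_u = 2.7093
Node d (S = 117): continuation = 1/1.08·[0.7200·10.4500 + 0.2800·39.7000] = 17.2593; exercise value = 28.0000 > continuation, so V_d = 28.0000 (exercise)
Node 0 (S = 130): continuation = 1/1.08·[0.7200·2.7093 + 0.2800·28.0000] = 9.0654; exercise value = 15.0000 > continuation, so V_0 = 15.0000 (exercise)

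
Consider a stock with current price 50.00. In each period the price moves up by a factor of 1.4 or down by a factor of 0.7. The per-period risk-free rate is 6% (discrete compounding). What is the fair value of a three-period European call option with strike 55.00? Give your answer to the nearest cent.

Risk-neutral probability p = (1 + 0.06 − 0.7)/(1.4 − 0.7) = 0.3600/0.7000 = 0.5143
Terminal stock prices: S_uuu = 137.2, S_uud = 68.6, S_udd = 34.3, S_ddd = 17.15
Terminal payoffs (S − K): max(82.2, 0) = 82.2, max(13.6, 0) = 13.6, max(-20.7, 0) = 0, max(-37.85, 0) = 0
Node uu (S = 98): V_uu = 1/1.06·[0.5143·82.2000 + 0.4857·13.6000] = 46.1132
Node ud (S = 49): V_ud = 1/1.06·[0.5143·13.6000 + 0.4857·0.0000] = 6.5984
Node dd (S = 24.5): V_dd = 1/1.06·[0.5143·0.0000 + 0.4857·0.0000] = 0.0000
Node u (S = 70): V_u = 1/1.06·[0.5143·46.1132 + 0.4857·6.5984] = 25.3965
Node d (S = 35): V_d = 1/1.06·[0.5143·6.5984 + 0.4857·0.0000] = 3.2014
Node 0 (S = 50): V_0 = 1/1.06·[0.5143·25.3965 + 0.4857·3.2014] = 13.7887

13.79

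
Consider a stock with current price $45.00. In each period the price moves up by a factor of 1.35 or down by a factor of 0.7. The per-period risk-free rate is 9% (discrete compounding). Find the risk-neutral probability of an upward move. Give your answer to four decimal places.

p = 0.6000

Risk-neutral probability p = (1 + 0.09 − 0.7)/(1.35 − 0.7) = 0.3900/0.6500 = 0.6000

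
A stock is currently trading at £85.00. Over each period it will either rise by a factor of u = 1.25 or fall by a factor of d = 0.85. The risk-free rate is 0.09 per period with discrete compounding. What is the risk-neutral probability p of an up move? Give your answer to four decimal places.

p = 0.6000

Risk-neutral probability p = (1 + 0.09 − 0.85)/(1.25 − 0.85) = 0.2400/0.4000 = 0.6000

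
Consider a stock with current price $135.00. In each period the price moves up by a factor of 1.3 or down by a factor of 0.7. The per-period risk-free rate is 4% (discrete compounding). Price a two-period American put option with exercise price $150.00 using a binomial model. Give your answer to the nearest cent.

Risk-neutral probability p = (1 + 0.04 − 0.7)/(1.3 − 0.7) = 0.3400/0.6000 = 0.5667
Terminal stock prices: S_uu = 228.2, S_ud = 122.8, S_dd = 66.15
Terminal payoffs (K − S): max(-78.15, 0) = 0, max(27.15, 0) = 27.15, max(83.85, 0) = 83.85
Node u (S = 175.5): continuation = 1/1.04·[0.5667·0.0000 + 0.4333·27.1500] = 11.3125; exercise value = 0.0000 ≤ continuation, so V_u = 11.3125
Node d (S = 94.5): continuation = 1/1.04·[0.5667·27.1500 + 0.4333·83.8500] = 49.7308; exercise value = 55.5000 > continuation, so V_d = 55.5000 (exercise)
Node 0 (S = 135): continuation = 1/1.04·[0.5667·11.3125 + 0.4333·55.5000] = 29.2889; exercise value = 15.0000 ≤ continuation, so V_0 = 29.2889

$29.29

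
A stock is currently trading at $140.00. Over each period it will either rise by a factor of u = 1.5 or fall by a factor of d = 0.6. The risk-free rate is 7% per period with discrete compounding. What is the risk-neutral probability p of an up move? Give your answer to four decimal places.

Risk-neutral probability p = (1 + 0.07 − 0.6)/(1.5 − 0.6) = 0.4700/0.9000 = 0.5222

p = 0.5222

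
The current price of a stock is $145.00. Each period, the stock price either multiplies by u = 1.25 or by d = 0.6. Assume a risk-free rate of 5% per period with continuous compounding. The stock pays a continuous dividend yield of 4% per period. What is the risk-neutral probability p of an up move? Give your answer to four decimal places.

Per-period risk-free factor R = e^0.05 = 1.0513; dividend-adjusted growth = e^(0.05−0.04) = 1.0101.
Risk-neutral probability p = (1.0101 − 0.6)/(1.25 − 0.6) = 0.4101/0.6500 = 0.6308

p = 0.6308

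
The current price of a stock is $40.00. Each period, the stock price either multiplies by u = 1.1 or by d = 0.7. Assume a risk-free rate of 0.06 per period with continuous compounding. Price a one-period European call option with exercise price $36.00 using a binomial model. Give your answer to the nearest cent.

$6.82

Risk-neutral probability p = (e^0.06 − 0.7)/(1.1 − 0.7) = 0.3618/0.4000 = 0.9046
Terminal stock prices: S_u = 44, S_d = 28
Terminal payoffs (S − K): max(8, 0) = 8, max(-8, 0) = 0
Node 0 (S = 40): V_0 = e^(−0.06)·[0.9046·8.0000 + 0.0954·0.0000] = 6.8153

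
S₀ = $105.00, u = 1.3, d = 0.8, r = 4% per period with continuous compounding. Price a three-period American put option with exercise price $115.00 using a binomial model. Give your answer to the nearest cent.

Risk-neutral probability p = (e^0.04 − 0.8)/(1.3 − 0.8) = 0.2408/0.5000 = 0.4816
Terminal stock prices: S_uuu = 230.7, S_uud = 142, S_udd = 87.36, S_ddd = 53.76
Terminal payoffs (K − S): max(-115.7, 0) = 0, max(-26.96, 0) = 0, max(27.64, 0) = 27.64, max(61.24, 0) = 61.24
Node uu (S = 177.5): continuation = e^(−0.04)·[0.4816·0.0000 + 0.5184·0.0000] = 0.0000; exercise value = 0.0000 ≤ continuation, so V_uu = 0.0000
Node ud (S = 109.2): continuation = e^(−0.04)·[0.4816·0.0000 + 0.5184·27.6400] = 13.7662; exercise value = 5.8000 ≤ continuation, so V_ud = 13.7662
Node dd (S = 67.2): continuation = e^(−0.04)·[0.4816·27.6400 + 0.5184·61.2400] = 43.2908; exercise value = 47.8000 > continuation, so V_dd = 47.8000 (exercise)
Node u (S = 136.5): continuation = e^(−0.04)·[0.4816·0.0000 + 0.5184·13.7662] = 6.8563; exercise value = 0.0000 ≤ continuation, so V_u = 6.8563
Node d (S = 84): continuation = e^(−0.04)·[0.4816·13.7662 + 0.5184·47.8000] = 30.1770; exercise value = 31.0000 > continuation, so V_d = 31.0000 (exercise)
Node 0 (S = 105): continuation = e^(−0.04)·[0.4816·6.8563 + 0.5184·31.0000] = 18.6123; exercise value = 10.0000 ≤ continuation, so V_0 = 18.6123

$18.61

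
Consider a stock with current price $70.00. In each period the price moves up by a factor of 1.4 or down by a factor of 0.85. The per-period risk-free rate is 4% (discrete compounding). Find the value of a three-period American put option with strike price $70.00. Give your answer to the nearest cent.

$7.69

Risk-neutral probability p = (1 + 0.04 − 0.85)/(1.4 − 0.85) = 0.1900/0.5500 = 0.3455
Terminal stock prices: S_uuu = 192.1, S_uud = 116.6, S_udd = 70.8, S_ddd = 42.99
Terminal payoffs (K − S): max(-122.1, 0) = 0, max(-46.62, 0) = 0, max(-0.805, 0) = 0, max(27.01, 0) = 27.01
Node uu (S = 137.2): continuation = 1/1.04·[0.3455·0.0000 + 0.6545·0.0000] = 0.0000; exercise value = 0.0000 ≤ continuation, so V_uu = 0.0000
Node ud (S = 83.3): continuation = 1/1.04·[0.3455·0.0000 + 0.6545·0.0000] = 0.0000; exercise value = 0.0000 ≤ continuation, so V_ud = 0.0000
Node dd (S = 50.57): continuation = 1/1.04·[0.3455·0.0000 + 0.6545·27.0113] = 17.0001; exercise value = 19.4250 > continuation, so V_dd = 19.4250 (exercise)
Node u (S = 98): continuation = 1/1.04·[0.3455·0.0000 + 0.6545·0.0000] = 0.0000; exercise value = 0.0000 ≤ continuation, so V_u = 0.0000
Node d (S = 59.5): continuation = 1/1.04·[0.3455·0.0000 + 0.6545·19.4250] = 12.2255; exercise value = 10.5000 ≤ continuation, so V_d = 12.2255
Node 0 (S = 70): continuation = 1/1.04·[0.3455·0.0000 + 0.6545·12.2255] = 7.6944; exercise value = 0.0000 ≤ continuation, so V_0 = 7.6944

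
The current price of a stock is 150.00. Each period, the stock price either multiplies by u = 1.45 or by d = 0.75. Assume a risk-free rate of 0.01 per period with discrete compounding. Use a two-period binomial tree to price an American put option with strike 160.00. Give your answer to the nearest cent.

Risk-neutral probability p = (1 + 0.01 − 0.75)/(1.45 − 0.75) = 0.2600/0.7000 = 0.3714
Terminal stock prices: S_uu = 315.4, S_ud = 163.1, S_dd = 84.38
Terminal payoffs (K − S): max(-155.4, 0) = 0, max(-3.125, 0) = 0, max(75.62, 0) = 75.62
Node u (S = 217.5): continuation = 1/1.01·[0.3714·0.0000 + 0.6286·0.0000] = 0.0000; exercise value = 0.0000 ≤ continuation, so V_u = 0.0000
Node d (S = 112.5): continuation = 1/1.01·[0.3714·0.0000 + 0.6286·75.6250] = 47.0651; exercise value = 47.5000 > continuation, so V_d = 47.5000 (exercise)
Node 0 (S = 150): continuation = 1/1.01·[0.3714·0.0000 + 0.6286·47.5000] = 29.5615; exercise value = 10.0000 ≤ continuation, so V_0 = 29.5615

29.56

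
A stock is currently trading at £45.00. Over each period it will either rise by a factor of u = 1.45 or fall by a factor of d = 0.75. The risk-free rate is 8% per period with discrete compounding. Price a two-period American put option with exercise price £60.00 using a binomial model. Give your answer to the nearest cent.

£15.21

Risk-neutral probability p = (1 + 0.08 − 0.75)/(1.45 − 0.75) = 0.3300/0.7000 = 0.4714
Terminal stock prices: S_uu = 94.61, S_ud = 48.94, S_dd = 25.31
Terminal payoffs (K − S): max(-34.61, 0) = 0, max(11.06, 0) = 11.06, max(34.69, 0) = 34.69
Node u (S = 65.25): continuation = 1/1.08·[0.4714·0.0000 + 0.5286·11.0625] = 5.4142; exercise value = 0.0000 ≤ continuation, so V_u = 5.4142
Node d (S = 33.75): continuation = 1/1.08·[0.4714·11.0625 + 0.5286·34.6875] = 21.8056; exercise value = 26.2500 > continuation, so V_d = 26.2500 (exercise)
Node 0 (S = 45): continuation = 1/1.08·[0.4714·5.4142 + 0.5286·26.2500] = 15.2106; exercise value = 15.0000 ≤ continuation, so V_0 = 15.2106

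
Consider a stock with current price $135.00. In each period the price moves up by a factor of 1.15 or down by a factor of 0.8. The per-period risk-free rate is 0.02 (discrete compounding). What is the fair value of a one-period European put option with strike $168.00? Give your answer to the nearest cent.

$29.71

Risk-neutral probability p = (1 + 0.02 − 0.8)/(1.15 − 0.8) = 0.2200/0.3500 = 0.6286
Terminal stock prices: S_u = 155.2, S_d = 108
Terminal payoffs (K − S): max(12.75, 0) = 12.75, max(60, 0) = 60
Node 0 (S = 135): V_0 = 1/1.02·[0.6286·12.7500 + 0.3714·60.0000] = 29.7059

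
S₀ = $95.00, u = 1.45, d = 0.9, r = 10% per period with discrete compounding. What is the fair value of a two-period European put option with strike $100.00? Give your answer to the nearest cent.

$7.71

Risk-neutral probability p = (1 + 0.1 − 0.9)/(1.45 − 0.9) = 0.2000/0.5500 = 0.3636
Terminal stock prices: S_uu = 199.7, S_ud = 124, S_dd = 76.95
Terminal payoffs (K − S): max(-99.74, 0) = 0, max(-23.98, 0) = 0, max(23.05, 0) = 23.05
Node u (S = 137.8): V_u = 1/1.1·[0.3636·0.0000 + 0.6364·0.0000] = 0.0000
Node d (S = 85.5): V_d = 1/1.1·[0.3636·0.0000 + 0.6364·23.0500] = 13.3347
Node 0 (S = 95): V_0 = 1/1.1·[0.3636·0.0000 + 0.6364·13.3347] = 7.7143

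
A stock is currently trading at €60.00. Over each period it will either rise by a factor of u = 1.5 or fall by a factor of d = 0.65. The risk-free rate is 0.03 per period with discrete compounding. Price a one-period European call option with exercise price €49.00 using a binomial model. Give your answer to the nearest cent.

€17.80

Risk-neutral probability p = (1 + 0.03 − 0.65)/(1.5 − 0.65) = 0.3800/0.8500 = 0.4471
Terminal stock prices: S_u = 90, S_d = 39
Terminal payoffs (S − K): max(41, 0) = 41, max(-10, 0) = 0
Node 0 (S = 60): V_0 = 1/1.03·[0.4471·41.0000 + 0.5529·0.0000] = 17.7955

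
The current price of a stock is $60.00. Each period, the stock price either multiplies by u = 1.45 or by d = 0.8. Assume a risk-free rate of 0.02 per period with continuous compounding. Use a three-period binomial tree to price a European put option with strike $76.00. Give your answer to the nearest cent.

$20.83

Risk-neutral probability p = (e^0.02 − 0.8)/(1.45 − 0.8) = 0.2202/0.6500 = 0.3388
Terminal stock prices: S_uuu = 182.9, S_uud = 100.9, S_udd = 55.68, S_ddd = 30.72
Terminal payoffs (K − S): max(-106.9, 0) = 0, max(-24.92, 0) = 0, max(20.32, 0) = 20.32, max(45.28, 0) = 45.28
Node uu (S = 126.2): V_uu = e^(−0.02)·[0.3388·0.0000 + 0.6612·0.0000] = 0.0000
Node ud (S = 69.6): V_ud = e^(−0.02)·[0.3388·0.0000 + 0.6612·20.3200] = 13.1701
Node dd (S = 38.4): V_dd = e^(−0.02)·[0.3388·20.3200 + 0.6612·45.2800] = 36.0951
Node u (S = 87): V_u = e^(−0.02)·[0.3388·0.0000 + 0.6612·13.1701] = 8.5360
Node d (S = 48): V_d = e^(−0.02)·[0.3388·13.1701 + 0.6612·36.0951] = 27.7678
Node 0 (S = 60): V_0 = e^(−0.02)·[0.3388·8.5360 + 0.6612·27.7678] = 20.8318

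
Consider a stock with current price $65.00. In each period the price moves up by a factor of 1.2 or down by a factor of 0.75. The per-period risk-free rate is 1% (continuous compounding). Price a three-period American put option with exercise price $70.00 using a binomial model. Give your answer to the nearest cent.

Risk-neutral probability p = (e^0.01 − 0.75)/(1.2 − 0.75) = 0.2601/0.4500 = 0.5779
Terminal stock prices: S_uuu = 112.3, S_uud = 70.2, S_udd = 43.88, S_ddd = 27.42
Terminal payoffs (K − S): max(-42.32, 0) = 0, max(-0.2, 0) = 0, max(26.12, 0) = 26.12, max(42.58, 0) = 42.58
Node uu (S = 93.6): continuation = e^(−0.01)·[0.5779·0.0000 + 0.4221·0.0000] = 0.0000; exercise value = 0.0000 ≤ continuation, so V_uu = 0.0000
Node ud (S = 58.5): continuation = e^(−0.01)·[0.5779·0.0000 + 0.4221·26.1250] = 10.9179; exercise value = 11.5000 > continuation, so V_ud = 11.5000 (exercise)
Node dd (S = 36.56): continuation = e^(−0.01)·[0.5779·26.1250 + 0.4221·42.5781] = 32.7410; exercise value = 33.4375 > continuation, so V_dd = 33.4375 (exercise)
Node u (S = 78): continuation = e^(−0.01)·[0.5779·0.0000 + 0.4221·11.5000] = 4.8060; exercise value = 0.0000 ≤ continuation, so V_u = 4.8060
Node d (S = 48.75): continuation = e^(−0.01)·[0.5779·11.5000 + 0.4221·33.4375] = 20.5535; exercise value = 21.2500 > continuation, so V_d = 21.2500 (exercise)
Node 0 (S = 65): continuation = e^(−0.01)·[0.5779·4.8060 + 0.4221·21.2500] = 11.6303; exercise value = 5.0000 ≤ continuation, so V_0 = 11.6303

$11.63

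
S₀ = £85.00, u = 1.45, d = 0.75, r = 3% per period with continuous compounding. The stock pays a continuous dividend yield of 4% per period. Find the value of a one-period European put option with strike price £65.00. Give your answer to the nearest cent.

£0.80

Per-period risk-free factor R = e^0.03 = 1.0305; dividend-adjusted growth = e^(0.03−0.04) = 0.9900.
Risk-neutral probability p = (0.9900 − 0.75)/(1.45 − 0.75) = 0.2400/0.7000 = 0.3429
Terminal stock prices: S_u = 123.2, S_d = 63.75
Terminal payoffs (K − S): max(-58.25, 0) = 0, max(1.25, 0) = 1.25
Node 0 (S = 85): V_0 = e^(−0.03)·[0.3429·0.0000 + 0.6571·1.2500] = 0.7971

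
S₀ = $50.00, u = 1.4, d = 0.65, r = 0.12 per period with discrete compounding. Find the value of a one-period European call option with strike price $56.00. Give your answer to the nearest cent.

Risk-neutral probability p = (1 + 0.12 − 0.65)/(1.4 − 0.65) = 0.4700/0.7500 = 0.6267
Terminal stock prices: S_u = 70, S_d = 32.5
Terminal payoffs (S − K): max(14, 0) = 14, max(-23.5, 0) = 0
Node 0 (S = 50): V_0 = 1/1.12·[0.6267·14.0000 + 0.3733·0.0000] = 7.8333

$7.83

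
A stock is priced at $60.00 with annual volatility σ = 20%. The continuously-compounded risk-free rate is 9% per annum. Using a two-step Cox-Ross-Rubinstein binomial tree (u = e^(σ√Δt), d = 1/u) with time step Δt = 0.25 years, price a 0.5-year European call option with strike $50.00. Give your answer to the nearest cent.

CRR parameters: u = e^(σ√Δt) = e^(0.2·√0.25) = 1.1052, d = 1/u = 0.9048
Per-period rate: rΔt = 0.09·0.25 = 0.0225, so R = e^0.0225 = 1.0228
Risk-neutral probability p = (e^0.0225 − 0.9048)/(1.1052 − 0.9048) = 0.1179/0.2003 = 0.5886
Terminal stock prices: S_uu = 73.28, S_ud = 60, S_dd = 49.12
Terminal payoffs (S − K): max(23.28, 0) = 23.28, max(10, 0) = 10, max(-0.8762, 0) = 0
Node u (S = 66.31): V_u = e^(−0.0225)·[0.5886·23.2842 + 0.4114·10.0000] = 17.4227
Node d (S = 54.29): V_d = e^(−0.0225)·[0.5886·10.0000 + 0.4114·0.0000] = 5.7551
Node 0 (S = 60): V_0 = e^(−0.0225)·[0.5886·17.4227 + 0.4114·5.7551] = 12.3419

$12.34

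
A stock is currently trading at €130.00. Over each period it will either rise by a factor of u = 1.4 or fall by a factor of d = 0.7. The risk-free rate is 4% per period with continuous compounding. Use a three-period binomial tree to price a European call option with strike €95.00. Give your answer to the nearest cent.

Risk-neutral probability p = (e^0.04 − 0.7)/(1.4 − 0.7) = 0.3408/0.7000 = 0.4869
Terminal stock prices: S_uuu = 356.7, S_uud = 178.4, S_udd = 89.18, S_ddd = 44.59
Terminal payoffs (S − K): max(261.7, 0) = 261.7, max(83.36, 0) = 83.36, max(-5.82, 0) = 0, max(-50.41, 0) = 0
Node uu (S = 254.8): V_uu = e^(−0.04)·[0.4869·261.7200 + 0.5131·83.3600] = 163.5250
Node ud (S = 127.4): V_ud = e^(−0.04)·[0.4869·83.3600 + 0.5131·0.0000] = 38.9943
Node dd (S = 63.7): V_dd = e^(−0.04)·[0.4869·0.0000 + 0.5131·0.0000] = 0.0000
Node u (S = 182): V_u = e^(−0.04)·[0.4869·163.5250 + 0.5131·38.9943] = 95.7185
Node d (S = 91): V_d = e^(−0.04)·[0.4869·38.9943 + 0.5131·0.0000] = 18.2408
Node 0 (S = 130): V_0 = e^(−0.04)·[0.4869·95.7185 + 0.5131·18.2408] = 53.7683

€53.77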